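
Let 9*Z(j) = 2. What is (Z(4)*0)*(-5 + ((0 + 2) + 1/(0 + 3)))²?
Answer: 0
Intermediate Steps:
Z(j) = 2/9 (Z(j) = (⅑)*2 = 2/9)
(Z(4)*0)*(-5 + ((0 + 2) + 1/(0 + 3)))² = ((2/9)*0)*(-5 + ((0 + 2) + 1/(0 + 3)))² = 0*(-5 + (2 + 1/3))² = 0*(-5 + (2 + ⅓))² = 0*(-5 + 7/3)² = 0*(-8/3)² = 0*(64/9) = 0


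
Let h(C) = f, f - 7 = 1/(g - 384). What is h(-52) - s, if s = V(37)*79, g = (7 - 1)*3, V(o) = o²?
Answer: -39580705/366 ≈ -1.0814e+5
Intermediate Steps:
g = 18 (g = 6*3 = 18)
f = 2561/366 (f = 7 + 1/(18 - 384) = 7 + 1/(-366) = 7 - 1/366 = 2561/366 ≈ 6.9973)
s = 108151 (s = 37²*79 = 1369*79 = 108151)
h(C) = 2561/366
h(-52) - s = 2561/366 - 1*108151 = 2561/366 - 108151 = -39580705/366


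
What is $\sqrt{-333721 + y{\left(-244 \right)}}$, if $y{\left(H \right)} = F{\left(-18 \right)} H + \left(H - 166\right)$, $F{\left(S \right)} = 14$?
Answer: $i \sqrt{337547} \approx 580.99 i$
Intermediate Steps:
$y{\left(H \right)} = -166 + 15 H$ ($y{\left(H \right)} = 14 H + \left(H - 166\right) = 14 H + \left(-166 + H\right) = -166 + 15 H$)
$\sqrt{-333721 + y{\left(-244 \right)}} = \sqrt{-333721 + \left(-166 + 15 \left(-244\right)\right)} = \sqrt{-333721 - 3826} = \sqrt{-337547} = i \sqrt{337547}$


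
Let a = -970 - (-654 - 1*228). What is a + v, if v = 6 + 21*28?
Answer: 506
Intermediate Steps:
v = 594 (v = 6 + 588 = 594)
a = -88 (a = -970 - (-654 - 228) = -970 - 1*(-882) = -970 + 882 = -88)
a + v = -88 + 594 = 506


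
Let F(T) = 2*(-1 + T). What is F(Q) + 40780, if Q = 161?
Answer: 41100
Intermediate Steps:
F(T) = -2 + 2*T
F(Q) + 40780 = (-2 + 2*161) + 40780 = (-2 + 322) + 40780 = 320 + 40780 = 41100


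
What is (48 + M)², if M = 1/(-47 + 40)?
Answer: 112225/49 ≈ 2290.3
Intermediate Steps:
M = -⅐ (M = 1/(-7) = -⅐ ≈ -0.14286)
(48 + M)² = (48 - ⅐)² = (335/7)² = 112225/49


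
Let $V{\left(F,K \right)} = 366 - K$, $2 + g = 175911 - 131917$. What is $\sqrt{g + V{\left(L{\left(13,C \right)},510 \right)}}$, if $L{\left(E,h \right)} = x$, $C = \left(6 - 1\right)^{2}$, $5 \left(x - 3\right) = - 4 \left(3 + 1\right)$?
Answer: $6 \sqrt{1218} \approx 209.4$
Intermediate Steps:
$x = - \frac{1}{5}$ ($x = 3 + \frac{\left(-4\right) \left(3 + 1\right)}{5} = 3 + \frac{\left(-4\right) 4}{5} = 3 + \frac{1}{5} \left(-16\right) = 3 - \frac{16}{5} = - \frac{1}{5} \approx -0.2$)
$C = 25$ ($C = 5^{2} = 25$)
$L{\left(E,h \right)} = - \frac{1}{5}$
$g = 43992$ ($g = -2 + \left(175911 - 131917\right) = -2 + 43994 = 43992$)
$\sqrt{g + V{\left(L{\left(13,C \right)},510 \right)}} = \sqrt{43992 + \left(366 - 510\right)} = \sqrt{43992 - 144} = \sqrt{43848} = 6 \sqrt{1218}$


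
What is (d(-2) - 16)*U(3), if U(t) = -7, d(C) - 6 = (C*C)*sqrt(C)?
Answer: 70 - 28*I*sqrt(2) ≈ 70.0 - 39.598*I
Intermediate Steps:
d(C) = 6 + C**(5/2) (d(C) = 6 + (C*C)*sqrt(C) = 6 + C**2*sqrt(C) = 6 + C**(5/2))
(d(-2) - 16)*U(3) = ((6 + (-2)**(5/2)) - 16)*(-7) = ((6 + 4*I*sqrt(2)) - 16)*(-7) = (-10 + 4*I*sqrt(2))*(-7) = 70 - 28*I*sqrt(2)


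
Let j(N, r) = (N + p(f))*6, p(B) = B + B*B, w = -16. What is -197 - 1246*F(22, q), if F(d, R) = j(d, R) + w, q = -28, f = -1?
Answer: -144733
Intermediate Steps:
p(B) = B + B**2
j(N, r) = 6*N (j(N, r) = (N - (1 - 1))*6 = (N - 1*0)*6 = (N + 0)*6 = N*6 = 6*N)
F(d, R) = -16 + 6*d (F(d, R) = 6*d - 16 = -16 + 6*d)
-197 - 1246*F(22, q) = -197 - 1246*(-16 + 6*22) = -197 - 1246*(-16 + 132) = -197 - 1246*116 = -197 - 144536 = -144733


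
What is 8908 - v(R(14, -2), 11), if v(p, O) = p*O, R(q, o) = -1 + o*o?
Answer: 8875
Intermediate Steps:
R(q, o) = -1 + o**2
v(p, O) = O*p
8908 - v(R(14, -2), 11) = 8908 - 11*(-1 + (-2)**2) = 8908 - 11*(-1 + 4) = 8908 - 11*3 = 8908 - 1*33 = 8908 - 33 = 8875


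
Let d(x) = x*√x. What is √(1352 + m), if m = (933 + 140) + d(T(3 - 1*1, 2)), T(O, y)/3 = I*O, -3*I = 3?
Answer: √(2425 - 6*I*√6) ≈ 49.245 - 0.1492*I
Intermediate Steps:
I = -1 (I = -⅓*3 = -1)
T(O, y) = -3*O (T(O, y) = 3*(-O) = -3*O)
d(x) = x^(3/2)
m = 1073 - 6*I*√6 (m = (933 + 140) + (-3*(3 - 1*1))^(3/2) = 1073 + (-3*(3 - 1))^(3/2) = 1073 + (-3*2)^(3/2) = 1073 + (-6)^(3/2) = 1073 - 6*I*√6 ≈ 1073.0 - 14.697*I)
√(1352 + m) = √(1352 + (1073 - 6*I*√6)) = √(2425 - 6*I*√6)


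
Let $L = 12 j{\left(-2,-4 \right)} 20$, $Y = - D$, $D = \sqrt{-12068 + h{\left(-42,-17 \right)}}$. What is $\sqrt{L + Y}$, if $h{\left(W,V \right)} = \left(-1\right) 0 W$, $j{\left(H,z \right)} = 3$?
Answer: $\sqrt{720 - 2 i \sqrt{3017}} \approx 26.91 - 2.0411 i$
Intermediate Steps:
$h{\left(W,V \right)} = 0$ ($h{\left(W,V \right)} = 0 W = 0$)
$D = 2 i \sqrt{3017}$ ($D = \sqrt{-12068 + 0} = \sqrt{-12068} = 2 i \sqrt{3017} \approx 109.85 i$)
$Y = - 2 i \sqrt{3017} \approx - 109.85 i$
$L = 720$ ($L = 12 \cdot 3 \cdot 20 = 36 \cdot 20 = 720$)
$\sqrt{L + Y} = \sqrt{720 - 2 i \sqrt{3017}}$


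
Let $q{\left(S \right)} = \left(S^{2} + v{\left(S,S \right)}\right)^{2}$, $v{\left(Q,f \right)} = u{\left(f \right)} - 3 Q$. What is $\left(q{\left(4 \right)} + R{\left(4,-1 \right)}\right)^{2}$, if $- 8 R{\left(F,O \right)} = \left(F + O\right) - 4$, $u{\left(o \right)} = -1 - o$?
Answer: $\frac{81}{64} \approx 1.2656$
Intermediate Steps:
$v{\left(Q,f \right)} = -1 - f - 3 Q$ ($v{\left(Q,f \right)} = \left(-1 - f\right) - 3 Q = -1 - f - 3 Q$)
$R{\left(F,O \right)} = \frac{1}{2} - \frac{F}{8} - \frac{O}{8}$ ($R{\left(F,O \right)} = - \frac{\left(F + O\right) - 4}{8} = - \frac{-4 + F + O}{8} = \frac{1}{2} - \frac{F}{8} - \frac{O}{8}$)
$q{\left(S \right)} = \left(-1 + S^{2} - 4 S\right)^{2}$ ($q{\left(S \right)} = \left(S^{2} - \left(1 + 4 S\right)\right)^{2} = \left(-1 + S^{2} - 4 S\right)^{2}$)
$\left(q{\left(4 \right)} + R{\left(4,-1 \right)}\right)^{2} = \left(\left(1 - 4^{2} + 4 \cdot 4\right)^{2} - - \frac{1}{8}\right)^{2} = \left(\left(1 - 16 + 16\right)^{2} + \left(\frac{1}{2} - \frac{1}{2} + \frac{1}{8}\right)\right)^{2} = \left(\left(1 - 16 + 16\right)^{2} + \frac{1}{8}\right)^{2} = \left(1^{2} + \frac{1}{8}\right)^{2} = \left(1 + \frac{1}{8}\right)^{2} = \left(\frac{9}{8}\right)^{2} = \frac{81}{64}$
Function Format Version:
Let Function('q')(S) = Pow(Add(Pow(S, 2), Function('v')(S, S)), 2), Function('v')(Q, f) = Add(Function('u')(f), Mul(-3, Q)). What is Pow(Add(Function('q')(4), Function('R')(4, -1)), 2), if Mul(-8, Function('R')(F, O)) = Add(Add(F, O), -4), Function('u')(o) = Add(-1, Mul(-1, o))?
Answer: Rational(81, 64) ≈ 1.2656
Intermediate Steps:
Function('v')(Q, f) = Add(-1, Mul(-1, f), Mul(-3, Q)) (Function('v')(Q, f) = Add(Add(-1, Mul(-1, f)), Mul(-3, Q)) = Add(-1, Mul(-1, f), Mul(-3, Q)))
Function('R')(F, O) = Add(Rational(1, 2), Mul(Rational(-1, 8), F), Mul(Rational(-1, 8), O)) (Function('R')(F, O) = Mul(Rational(-1, 8), Add(Add(F, O), -4)) = Mul(Rational(-1, 8), Add(-4, F, O)) = Add(Rational(1, 2), Mul(Rational(-1, 8), F), Mul(Rational(-1, 8), O)))
Function('q')(S) = Pow(Add(-1, Pow(S, 2), Mul(-4, S)), 2) (Function('q')(S) = Pow(Add(Pow(S, 2), Add(-1, Mul(-1, S), Mul(-3, S))), 2) = Pow(Add(Pow(S, 2), Add(-1, Mul(-4, S))), 2) = Pow(Add(-1, Pow(S, 2), Mul(-4, S)), 2))
Pow(Add(Function('q')(4), Function('R')(4, -1)), 2) = Pow(Add(Pow(Add(1, Mul(-1, Pow(4, 2)), Mul(4, 4)), 2), Add(Rational(1, 2), Mul(Rational(-1, 8), 4), Mul(Rational(-1, 8), -1))), 2) = Pow(Add(Pow(Add(1, Mul(-1, 16), 16), 2), Add(Rational(1, 2), Rational(-1, 2), Rational(1, 8))), 2) = Pow(Add(Pow(Add(1, -16, 16), 2), Rational(1, 8)), 2) = Pow(Add(Pow(1, 2), Rational(1, 8)), 2) = Pow(Add(1, Rational(1, 8)), 2) = Pow(Rational(9, 8), 2) = Rational(81, 64)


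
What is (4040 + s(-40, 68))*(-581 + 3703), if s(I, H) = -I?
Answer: 12737760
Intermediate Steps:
(4040 + s(-40, 68))*(-581 + 3703) = (4040 - 1*(-40))*(-581 + 3703) = (4040 + 40)*3122 = 4080*3122 = 12737760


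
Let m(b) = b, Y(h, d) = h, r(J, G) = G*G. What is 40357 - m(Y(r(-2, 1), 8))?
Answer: 40356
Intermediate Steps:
r(J, G) = G²
40357 - m(Y(r(-2, 1), 8)) = 40357 - 1*1² = 40357 - 1*1 = 40357 - 1 = 40356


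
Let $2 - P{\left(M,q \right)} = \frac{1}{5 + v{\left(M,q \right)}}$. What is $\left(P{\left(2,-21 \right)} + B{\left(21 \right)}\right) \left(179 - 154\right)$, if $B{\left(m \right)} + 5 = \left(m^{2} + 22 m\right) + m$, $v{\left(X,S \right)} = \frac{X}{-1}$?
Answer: $\frac{69050}{3} \approx 23017.0$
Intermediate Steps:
$v{\left(X,S \right)} = - X$ ($v{\left(X,S \right)} = X \left(-1\right) = - X$)
$B{\left(m \right)} = -5 + m^{2} + 23 m$ ($B{\left(m \right)} = -5 + \left(\left(m^{2} + 22 m\right) + m\right) = -5 + \left(m^{2} + 23 m\right) = -5 + m^{2} + 23 m$)
$P{\left(M,q \right)} = 2 - \frac{1}{5 - M}$
$\left(P{\left(2,-21 \right)} + B{\left(21 \right)}\right) \left(179 - 154\right) = \left(\frac{-9 + 2 \cdot 2}{-5 + 2} + \left(-5 + 21^{2} + 23 \cdot 21\right)\right) \left(179 - 154\right) = \left(\frac{-9 + 4}{-3} + \left(-5 + 441 + 483\right)\right) 25 = \left(\left(- \frac{1}{3}\right) \left(-5\right) + 919\right) 25 = \left(\frac{5}{3} + 919\right) 25 = \frac{2762}{3} \cdot 25 = \frac{69050}{3}$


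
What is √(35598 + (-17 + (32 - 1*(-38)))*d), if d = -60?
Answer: 3*√3602 ≈ 180.05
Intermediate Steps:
√(35598 + (-17 + (32 - 1*(-38)))*d) = √(35598 + (-17 + (32 - 1*(-38)))*(-60)) = √(35598 + (-17 + (32 + 38))*(-60)) = √(35598 + (-17 + 70)*(-60)) = √(35598 + 53*(-60)) = √(35598 - 3180) = √32418 = 3*√3602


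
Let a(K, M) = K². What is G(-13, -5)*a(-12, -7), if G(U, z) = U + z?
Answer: -2592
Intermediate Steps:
G(-13, -5)*a(-12, -7) = (-13 - 5)*(-12)² = -18*144 = -2592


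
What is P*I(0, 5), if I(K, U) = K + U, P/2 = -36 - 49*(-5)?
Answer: 2090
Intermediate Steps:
P = 418 (P = 2*(-36 - 49*(-5)) = 2*(-36 + 245) = 2*209 = 418)
P*I(0, 5) = 418*(0 + 5) = 418*5 = 2090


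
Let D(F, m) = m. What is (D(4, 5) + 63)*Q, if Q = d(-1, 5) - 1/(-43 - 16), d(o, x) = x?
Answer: 20128/59 ≈ 341.15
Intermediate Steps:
Q = 296/59 (Q = 5 - 1/(-43 - 16) = 5 - 1/(-59) = 5 - 1*(-1/59) = 5 + 1/59 = 296/59 ≈ 5.0170)
(D(4, 5) + 63)*Q = (5 + 63)*(296/59) = 68*(296/59) = 20128/59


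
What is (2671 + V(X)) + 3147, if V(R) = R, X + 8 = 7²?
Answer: 5859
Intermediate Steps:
X = 41 (X = -8 + 7² = -8 + 49 = 41)
(2671 + V(X)) + 3147 = (2671 + 41) + 3147 = 2712 + 3147 = 5859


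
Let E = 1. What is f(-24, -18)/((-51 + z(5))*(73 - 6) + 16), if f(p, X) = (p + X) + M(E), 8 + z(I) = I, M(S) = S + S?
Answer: 20/1801 ≈ 0.011105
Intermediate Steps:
M(S) = 2*S
z(I) = -8 + I
f(p, X) = 2 + X + p (f(p, X) = (p + X) + 2*1 = (X + p) + 2 = 2 + X + p)
f(-24, -18)/((-51 + z(5))*(73 - 6) + 16) = (2 - 18 - 24)/((-51 + (-8 + 5))*(73 - 6) + 16) = -40/((-51 - 3)*67 + 16) = -40/(-54*67 + 16) = -40/(-3618 + 16) = -40/(-3602) = -40*(-1/3602) = 20/1801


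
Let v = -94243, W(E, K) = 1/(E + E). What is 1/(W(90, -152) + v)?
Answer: -180/16963739 ≈ -1.0611e-5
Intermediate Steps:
W(E, K) = 1/(2*E)
1/(W(90, -152) + v) = 1/((½)/90 - 94243) = 1/((½)*(1/90) - 94243) = 1/(1/180 - 94243) = 1/(-16963739/180) = -180/16963739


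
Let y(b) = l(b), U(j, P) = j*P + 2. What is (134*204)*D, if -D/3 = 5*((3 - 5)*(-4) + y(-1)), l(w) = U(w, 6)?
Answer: -1640160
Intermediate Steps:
U(j, P) = 2 + P*j (U(j, P) = P*j + 2 = 2 + P*j)
l(w) = 2 + 6*w
y(b) = 2 + 6*b
D = -60 (D = -15*((3 - 5)*(-4) + (2 + 6*(-1))) = -15*(-2*(-4) + (2 - 6)) = -15*(8 - 4) = -15*4 = -3*20 = -60)
(134*204)*D = (134*204)*(-60) = 27336*(-60) = -1640160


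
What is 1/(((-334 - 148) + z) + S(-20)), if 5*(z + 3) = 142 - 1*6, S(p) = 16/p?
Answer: -5/2293 ≈ -0.0021806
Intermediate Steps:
z = 121/5 (z = -3 + (142 - 1*6)/5 = -3 + (142 - 6)/5 = -3 + (⅕)*136 = -3 + 136/5 = 121/5 ≈ 24.200)
1/(((-334 - 148) + z) + S(-20)) = 1/(((-334 - 148) + 121/5) + 16/(-20)) = 1/((-482 + 121/5) + 16*(-1/20)) = 1/(-2289/5 - ⅘) = 1/(-2293/5) = -5/2293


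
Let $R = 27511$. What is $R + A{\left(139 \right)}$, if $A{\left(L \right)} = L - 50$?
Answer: $27600$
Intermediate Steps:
$A{\left(L \right)} = -50 + L$
$R + A{\left(139 \right)} = 27511 + \left(-50 + 139\right) = 27511 + 89 = 27600$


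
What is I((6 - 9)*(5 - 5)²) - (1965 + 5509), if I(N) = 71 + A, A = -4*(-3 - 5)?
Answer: -7371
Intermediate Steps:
A = 32 (A = -4*(-8) = 32)
I(N) = 103 (I(N) = 71 + 32 = 103)
I((6 - 9)*(5 - 5)²) - (1965 + 5509) = 103 - (1965 + 5509) = 103 - 1*7474 = 103 - 7474 = -7371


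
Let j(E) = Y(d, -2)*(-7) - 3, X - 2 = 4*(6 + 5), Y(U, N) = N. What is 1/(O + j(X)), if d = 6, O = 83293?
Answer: 1/83304 ≈ 1.2004e-5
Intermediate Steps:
X = 46 (X = 2 + 4*(6 + 5) = 2 + 4*11 = 2 + 44 = 46)
j(E) = 11 (j(E) = -2*(-7) - 3 = 14 - 3 = 11)
1/(O + j(X)) = 1/(83293 + 11) = 1/83304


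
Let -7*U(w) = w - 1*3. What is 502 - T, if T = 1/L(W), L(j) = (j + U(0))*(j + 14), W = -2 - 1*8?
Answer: 134543/268 ≈ 502.03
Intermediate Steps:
U(w) = 3/7 - w/7 (U(w) = -(w - 1*3)/7 = -(w - 3)/7 = -(-3 + w)/7 = 3/7 - w/7)
W = -10 (W = -2 - 8 = -10)
L(j) = (14 + j)*(3/7 + j) (L(j) = (j + (3/7 - 1/7*0))*(j + 14) = (j + (3/7 + 0))*(14 + j) = (j + 3/7)*(14 + j) = (3/7 + j)*(14 + j) = (14 + j)*(3/7 + j))
T = -7/268 (T = 1/(6 + (-10)**2 + (101/7)*(-10)) = 1/(6 + 100 - 1010/7) = 1/(-268/7) = -7/268 ≈ -0.026119)
502 - T = 502 - 1*(-7/268) = 502 + 7/268 = 134543/268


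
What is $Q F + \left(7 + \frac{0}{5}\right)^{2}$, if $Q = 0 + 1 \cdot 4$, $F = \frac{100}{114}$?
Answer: $\frac{2993}{57} \approx 52.509$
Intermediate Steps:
$F = \frac{50}{57}$ ($F = 100 \cdot \frac{1}{114} = \frac{50}{57} \approx 0.87719$)
$Q = 4$ ($Q = 0 + 4 = 4$)
$Q F + \left(7 + \frac{0}{5}\right)^{2} = 4 \cdot \frac{50}{57} + \left(7 + \frac{0}{5}\right)^{2} = \frac{200}{57} + \left(7 + 0 \cdot \frac{1}{5}\right)^{2} = \frac{200}{57} + \left(7 + 0\right)^{2} = \frac{200}{57} + 7^{2} = \frac{200}{57} + 49 = \frac{2993}{57}$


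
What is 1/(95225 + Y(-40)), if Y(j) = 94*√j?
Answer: 19045/1813630813 - 188*I*√10/9068154065 ≈ 1.0501e-5 - 6.556e-8*I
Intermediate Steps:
1/(95225 + Y(-40)) = 1/(95225 + 94*√(-40)) = 1/(95225 + 94*(2*I*√10)) = 1/(95225 + 188*I*√10)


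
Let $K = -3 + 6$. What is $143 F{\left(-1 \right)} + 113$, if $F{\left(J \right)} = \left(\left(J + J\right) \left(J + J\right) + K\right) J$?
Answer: $-888$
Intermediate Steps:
$K = 3$
$F{\left(J \right)} = J \left(3 + 4 J^{2}\right)$ ($F{\left(J \right)} = \left(\left(J + J\right) \left(J + J\right) + 3\right) J = \left(2 J 2 J + 3\right) J = \left(4 J^{2} + 3\right) J = \left(3 + 4 J^{2}\right) J = J \left(3 + 4 J^{2}\right)$)
$143 F{\left(-1 \right)} + 113 = 143 \left(- (3 + 4 \left(-1\right)^{2})\right) + 113 = 143 \left(- (3 + 4 \cdot 1)\right) + 113 = 143 \left(- (3 + 4)\right) + 113 = 143 \left(\left(-1\right) 7\right) + 113 = 143 \left(-7\right) + 113 = -1001 + 113 = -888$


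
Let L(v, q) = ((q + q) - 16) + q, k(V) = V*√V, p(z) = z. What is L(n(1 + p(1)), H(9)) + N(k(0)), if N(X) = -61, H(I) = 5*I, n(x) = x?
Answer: 58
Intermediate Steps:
k(V) = V^(3/2)
L(v, q) = -16 + 3*q (L(v, q) = (2*q - 16) + q = (-16 + 2*q) + q = -16 + 3*q)
L(n(1 + p(1)), H(9)) + N(k(0)) = (-16 + 3*(5*9)) - 61 = (-16 + 3*45) - 61 = (-16 + 135) - 61 = 119 - 61 = 58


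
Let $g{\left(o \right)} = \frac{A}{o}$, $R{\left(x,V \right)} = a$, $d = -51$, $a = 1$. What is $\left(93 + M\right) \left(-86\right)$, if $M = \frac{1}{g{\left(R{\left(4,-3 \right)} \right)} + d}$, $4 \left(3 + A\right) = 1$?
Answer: $- \frac{39982}{5} \approx -7996.4$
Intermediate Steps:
$A = - \frac{11}{4}$ ($A = -3 + \frac{1}{4} \cdot 1 = -3 + \frac{1}{4} = - \frac{11}{4} \approx -2.75$)
$R{\left(x,V \right)} = 1$
$g{\left(o \right)} = - \frac{11}{4 o}$
$M = - \frac{4}{215}$ ($M = \frac{1}{- \frac{11}{4 \cdot 1} - 51} = \frac{1}{\left(- \frac{11}{4}\right) 1 - 51} = \frac{1}{- \frac{11}{4} - 51} = \frac{1}{- \frac{215}{4}} = - \frac{4}{215} \approx -0.018605$)
$\left(93 + M\right) \left(-86\right) = \left(93 - \frac{4}{215}\right) \left(-86\right) = \frac{19991}{215} \left(-86\right) = - \frac{39982}{5}$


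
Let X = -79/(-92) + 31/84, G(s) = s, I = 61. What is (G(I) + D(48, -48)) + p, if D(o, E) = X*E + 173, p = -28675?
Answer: -4588489/161 ≈ -28500.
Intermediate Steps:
X = 593/483 (X = -79*(-1/92) + 31*(1/84) = 79/92 + 31/84 = 593/483 ≈ 1.2277)
D(o, E) = 173 + 593*E/483 (D(o, E) = 593*E/483 + 173 = 173 + 593*E/483)
(G(I) + D(48, -48)) + p = (61 + (173 + (593/483)*(-48))) - 28675 = (61 + (173 - 9488/161)) - 28675 = (61 + 18365/161) - 28675 = 28186/161 - 28675 = -4588489/161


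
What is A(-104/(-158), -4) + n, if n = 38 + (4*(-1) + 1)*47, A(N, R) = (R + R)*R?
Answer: -71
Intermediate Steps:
A(N, R) = 2*R**2 (A(N, R) = (2*R)*R = 2*R**2)
n = -103 (n = 38 + (-4 + 1)*47 = 38 - 3*47 = 38 - 141 = -103)
A(-104/(-158), -4) + n = 2*(-4)**2 - 103 = 2*16 - 103 = 32 - 103 = -71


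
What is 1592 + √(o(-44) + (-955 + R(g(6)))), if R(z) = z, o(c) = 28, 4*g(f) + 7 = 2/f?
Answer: 1592 + I*√8358/3 ≈ 1592.0 + 30.474*I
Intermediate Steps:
g(f) = -7/4 + 1/(2*f) (g(f) = -7/4 + (2/f)/4 = -7/4 + 1/(2*f))
1592 + √(o(-44) + (-955 + R(g(6)))) = 1592 + √(28 + (-955 + (¼)*(2 - 7*6)/6)) = 1592 + √(28 + (-955 + (¼)*(⅙)*(2 - 42))) = 1592 + √(28 + (-955 + (¼)*(⅙)*(-40))) = 1592 + √(28 + (-955 - 5/3)) = 1592 + √(28 - 2870/3) = 1592 + √(-2786/3) = 1592 + I*√8358/3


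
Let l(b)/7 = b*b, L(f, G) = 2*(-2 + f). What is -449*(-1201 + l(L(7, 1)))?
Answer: 224949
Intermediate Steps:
L(f, G) = -4 + 2*f
l(b) = 7*b**2 (l(b) = 7*(b*b) = 7*b**2)
-449*(-1201 + l(L(7, 1))) = -449*(-1201 + 7*(-4 + 2*7)**2) = -449*(-1201 + 7*(-4 + 14)**2) = -449*(-1201 + 7*10**2) = -449*(-1201 + 7*100) = -449*(-1201 + 700) = -449*(-501) = 224949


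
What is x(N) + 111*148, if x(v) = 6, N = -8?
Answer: 16434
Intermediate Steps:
x(N) + 111*148 = 6 + 111*148 = 6 + 16428 = 16434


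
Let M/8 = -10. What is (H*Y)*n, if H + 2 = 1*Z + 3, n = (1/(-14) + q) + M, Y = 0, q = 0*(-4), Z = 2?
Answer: 0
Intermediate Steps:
M = -80 (M = 8*(-10) = -80)
q = 0
n = -1121/14 (n = (1/(-14) + 0) - 80 = (-1/14 + 0) - 80 = -1/14 - 80 = -1121/14 ≈ -80.071)
H = 3 (H = -2 + (1*2 + 3) = -2 + (2 + 3) = -2 + 5 = 3)
(H*Y)*n = (3*0)*(-1121/14) = 0*(-1121/14) = 0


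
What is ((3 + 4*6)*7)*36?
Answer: 6804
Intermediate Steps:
((3 + 4*6)*7)*36 = ((3 + 24)*7)*36 = (27*7)*36 = 189*36 = 6804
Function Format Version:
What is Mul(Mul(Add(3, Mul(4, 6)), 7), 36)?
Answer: 6804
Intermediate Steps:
Mul(Mul(Add(3, Mul(4, 6)), 7), 36) = Mul(Mul(Add(3, 24), 7), 36) = Mul(Mul(27, 7), 36) = Mul(189, 36) = 6804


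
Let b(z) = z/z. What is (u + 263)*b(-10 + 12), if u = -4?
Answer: 259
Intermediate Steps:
b(z) = 1
(u + 263)*b(-10 + 12) = (-4 + 263)*1 = 259*1 = 259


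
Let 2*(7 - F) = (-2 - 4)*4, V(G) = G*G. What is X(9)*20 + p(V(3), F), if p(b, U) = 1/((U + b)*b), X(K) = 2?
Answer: 10081/252 ≈ 40.004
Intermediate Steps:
V(G) = G²
F = 19 (F = 7 - (-2 - 4)*4/2 = 7 - (-3)*4 = 7 - ½*(-24) = 7 + 12 = 19)
p(b, U) = 1/(b*(U + b))
X(9)*20 + p(V(3), F) = 2*20 + 1/((3²)*(19 + 3²)) = 40 + 1/(9*(19 + 9)) = 40 + (⅑)/28 = 40 + (⅑)*(1/28) = 40 + 1/252 = 10081/252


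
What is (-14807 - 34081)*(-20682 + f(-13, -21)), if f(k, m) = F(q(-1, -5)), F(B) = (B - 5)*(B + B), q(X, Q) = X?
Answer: 1010514960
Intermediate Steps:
F(B) = 2*B*(-5 + B) (F(B) = (-5 + B)*(2*B) = 2*B*(-5 + B))
f(k, m) = 12 (f(k, m) = 2*(-1)*(-5 - 1) = 2*(-1)*(-6) = 12)
(-14807 - 34081)*(-20682 + f(-13, -21)) = (-14807 - 34081)*(-20682 + 12) = -48888*(-20670) = 1010514960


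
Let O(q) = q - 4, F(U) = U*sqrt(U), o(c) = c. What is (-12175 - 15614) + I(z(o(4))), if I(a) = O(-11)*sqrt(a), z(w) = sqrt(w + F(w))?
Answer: -27789 - 15*sqrt(2)*3**(1/4) ≈ -27817.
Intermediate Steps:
F(U) = U**(3/2)
O(q) = -4 + q
z(w) = sqrt(w + w**(3/2))
I(a) = -15*sqrt(a) (I(a) = (-4 - 11)*sqrt(a) = -15*sqrt(a))
(-12175 - 15614) + I(z(o(4))) = (-12175 - 15614) - 15*(4 + 4**(3/2))**(1/4) = -27789 - 15*(4 + 8)**(1/4) = -27789 - 15*sqrt(2)*3**(1/4)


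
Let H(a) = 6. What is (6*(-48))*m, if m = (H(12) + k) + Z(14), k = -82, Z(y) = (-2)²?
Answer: 20736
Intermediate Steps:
Z(y) = 4
m = -72 (m = (6 - 82) + 4 = -76 + 4 = -72)
(6*(-48))*m = (6*(-48))*(-72) = -288*(-72) = 20736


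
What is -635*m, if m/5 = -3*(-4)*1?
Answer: -38100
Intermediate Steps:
m = 60 (m = 5*(-3*(-4)*1) = 5*(12*1) = 5*12 = 60)
-635*m = -635*60 = -38100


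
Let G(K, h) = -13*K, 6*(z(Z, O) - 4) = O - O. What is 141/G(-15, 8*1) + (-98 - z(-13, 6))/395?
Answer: 2387/5135 ≈ 0.46485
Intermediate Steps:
z(Z, O) = 4 (z(Z, O) = 4 + (O - O)/6 = 4 + (1/6)*0 = 4 + 0 = 4)
141/G(-15, 8*1) + (-98 - z(-13, 6))/395 = 141/((-13*(-15))) + (-98 - 1*4)/395 = 141/195 + (-98 - 4)*(1/395) = 141*(1/195) - 102*1/395 = 47/65 - 102/395 = 2387/5135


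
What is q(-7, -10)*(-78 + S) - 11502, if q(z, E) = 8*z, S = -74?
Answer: -2990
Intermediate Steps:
q(-7, -10)*(-78 + S) - 11502 = (8*(-7))*(-78 - 74) - 11502 = -56*(-152) - 11502 = 8512 - 11502 = -2990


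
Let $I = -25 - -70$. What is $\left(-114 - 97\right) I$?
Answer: $-9495$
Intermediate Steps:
$I = 45$ ($I = -25 + 70 = 45$)
$\left(-114 - 97\right) I = \left(-114 - 97\right) 45 = \left(-211\right) 45 = -9495$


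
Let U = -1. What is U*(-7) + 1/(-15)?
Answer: 104/15 ≈ 6.9333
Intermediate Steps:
U*(-7) + 1/(-15) = -1*(-7) + 1/(-15) = 7 - 1/15 = 104/15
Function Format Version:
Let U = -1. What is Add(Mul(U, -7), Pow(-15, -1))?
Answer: Rational(104, 15) ≈ 6.9333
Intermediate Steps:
Add(Mul(U, -7), Pow(-15, -1)) = Add(Mul(-1, -7), Pow(-15, -1)) = Add(7, Rational(-1, 15)) = Rational(104, 15)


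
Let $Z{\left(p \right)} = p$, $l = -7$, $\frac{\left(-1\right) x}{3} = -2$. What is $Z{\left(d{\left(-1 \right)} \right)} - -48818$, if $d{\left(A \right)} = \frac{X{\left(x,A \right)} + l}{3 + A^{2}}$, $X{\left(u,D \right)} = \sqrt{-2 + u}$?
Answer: $\frac{195267}{4} \approx 48817.0$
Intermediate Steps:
$x = 6$ ($x = \left(-3\right) \left(-2\right) = 6$)
$d{\left(A \right)} = - \frac{5}{3 + A^{2}}$ ($d{\left(A \right)} = \frac{\sqrt{-2 + 6} - 7}{3 + A^{2}} = \frac{\sqrt{4} - 7}{3 + A^{2}} = \frac{2 - 7}{3 + A^{2}} = - \frac{5}{3 + A^{2}}$)
$Z{\left(d{\left(-1 \right)} \right)} - -48818 = - \frac{5}{3 + \left(-1\right)^{2}} - -48818 = - \frac{5}{3 + 1} + 48818 = - \frac{5}{4} + 48818 = \frac{195267}{4}$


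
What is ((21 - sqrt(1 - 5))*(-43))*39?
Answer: -35217 + 3354*I ≈ -35217.0 + 3354.0*I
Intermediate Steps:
((21 - sqrt(1 - 5))*(-43))*39 = ((21 - sqrt(-4))*(-43))*39 = ((21 - 2*I)*(-43))*39 = (-903 + 86*I)*39 = -35217 + 3354*I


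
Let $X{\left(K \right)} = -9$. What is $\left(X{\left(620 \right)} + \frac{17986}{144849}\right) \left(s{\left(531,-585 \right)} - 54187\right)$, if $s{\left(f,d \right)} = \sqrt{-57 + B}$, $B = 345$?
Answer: $\frac{69665787485}{144849} - \frac{5142620 \sqrt{2}}{48283} \approx 4.808 \cdot 10^{5}$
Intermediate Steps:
$s{\left(f,d \right)} = 12 \sqrt{2}$ ($s{\left(f,d \right)} = \sqrt{-57 + 345} = \sqrt{288} = 12 \sqrt{2}$)
$\left(X{\left(620 \right)} + \frac{17986}{144849}\right) \left(s{\left(531,-585 \right)} - 54187\right) = \left(-9 + \frac{17986}{144849}\right) \left(12 \sqrt{2} - 54187\right) = \left(-9 + 17986 \cdot \frac{1}{144849}\right) \left(-54187 + 12 \sqrt{2}\right) = \left(-9 + \frac{17986}{144849}\right) \left(-54187 + 12 \sqrt{2}\right) = - \frac{1285655 \left(-54187 + 12 \sqrt{2}\right)}{144849} = \frac{69665787485}{144849} - \frac{5142620 \sqrt{2}}{48283}$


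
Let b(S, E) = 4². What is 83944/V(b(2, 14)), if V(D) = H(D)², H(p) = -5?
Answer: 83944/25 ≈ 3357.8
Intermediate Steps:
b(S, E) = 16
V(D) = 25 (V(D) = (-5)² = 25)
83944/V(b(2, 14)) = 83944/25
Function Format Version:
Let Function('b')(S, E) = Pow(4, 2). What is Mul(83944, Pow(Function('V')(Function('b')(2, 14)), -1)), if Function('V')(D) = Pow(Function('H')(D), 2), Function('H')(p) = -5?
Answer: Rational(83944, 25) ≈ 3357.8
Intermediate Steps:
Function('b')(S, E) = 16
Function('V')(D) = 25 (Function('V')(D) = Pow(-5, 2) = 25)
Mul(83944, Pow(Function('V')(Function('b')(2, 14)), -1)) = Mul(83944, Pow(25, -1)) = Mul(83944, Rational(1, 25)) = Rational(83944, 25)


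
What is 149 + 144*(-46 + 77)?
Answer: 4613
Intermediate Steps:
149 + 144*(-46 + 77) = 149 + 144*31 = 149 + 4464 = 4613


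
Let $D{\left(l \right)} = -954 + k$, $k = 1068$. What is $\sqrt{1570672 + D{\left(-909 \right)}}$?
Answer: $\sqrt{1570786} \approx 1253.3$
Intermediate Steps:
$D{\left(l \right)} = 114$ ($D{\left(l \right)} = -954 + 1068 = 114$)
$\sqrt{1570672 + D{\left(-909 \right)}} = \sqrt{1570672 + 114} = \sqrt{1570786}$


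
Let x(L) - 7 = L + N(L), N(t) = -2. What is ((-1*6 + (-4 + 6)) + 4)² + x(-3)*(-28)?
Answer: -56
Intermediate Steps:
x(L) = 5 + L (x(L) = 7 + (L - 2) = 7 + (-2 + L) = 5 + L)
((-1*6 + (-4 + 6)) + 4)² + x(-3)*(-28) = ((-1*6 + (-4 + 6)) + 4)² + (5 - 3)*(-28) = ((-6 + 2) + 4)² + 2*(-28) = (-4 + 4)² - 56 = 0² - 56 = 0 - 56 = -56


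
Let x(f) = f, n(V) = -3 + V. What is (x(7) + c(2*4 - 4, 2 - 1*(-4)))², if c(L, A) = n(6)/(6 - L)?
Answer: 289/4 ≈ 72.250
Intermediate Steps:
c(L, A) = 3/(6 - L) (c(L, A) = (-3 + 6)/(6 - L) = 3/(6 - L))
(x(7) + c(2*4 - 4, 2 - 1*(-4)))² = (7 - 3/(-6 + (2*4 - 4)))² = (7 - 3/(-6 + (8 - 4)))² = (7 - 3/(-6 + 4))² = (7 - 3/(-2))² = (7 - 3*(-½))² = (7 + 3/2)² = (17/2)² = 289/4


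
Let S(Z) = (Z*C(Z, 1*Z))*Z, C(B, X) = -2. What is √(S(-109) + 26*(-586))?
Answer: I*√38998 ≈ 197.48*I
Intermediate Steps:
S(Z) = -2*Z² (S(Z) = (Z*(-2))*Z = (-2*Z)*Z = -2*Z²)
√(S(-109) + 26*(-586)) = √(-2*(-109)² + 26*(-586)) = √(-2*11881 - 15236) = √(-23762 - 15236) = √(-38998) = I*√38998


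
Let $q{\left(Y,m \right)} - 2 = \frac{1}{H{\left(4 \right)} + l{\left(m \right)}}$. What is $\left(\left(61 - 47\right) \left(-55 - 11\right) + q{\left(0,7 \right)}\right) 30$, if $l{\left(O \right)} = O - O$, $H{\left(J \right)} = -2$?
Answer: $-27675$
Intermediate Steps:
$l{\left(O \right)} = 0$
$q{\left(Y,m \right)} = \frac{3}{2}$ ($q{\left(Y,m \right)} = 2 + \frac{1}{-2 + 0} = 2 + \frac{1}{-2} = 2 - \frac{1}{2} = \frac{3}{2}$)
$\left(\left(61 - 47\right) \left(-55 - 11\right) + q{\left(0,7 \right)}\right) 30 = \left(\left(61 - 47\right) \left(-55 - 11\right) + \frac{3}{2}\right) 30 = \left(14 \left(-66\right) + \frac{3}{2}\right) 30 = \left(-924 + \frac{3}{2}\right) 30 = \left(- \frac{1845}{2}\right) 30 = -27675$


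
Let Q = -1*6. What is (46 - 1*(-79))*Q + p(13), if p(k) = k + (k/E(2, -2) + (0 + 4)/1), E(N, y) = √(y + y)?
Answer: -733 - 13*I/2 ≈ -733.0 - 6.5*I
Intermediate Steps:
Q = -6
E(N, y) = √2*√y (E(N, y) = √(2*y) = √2*√y)
p(k) = 4 + k - I*k/2 (p(k) = k + (k/((√2*√(-2))) + (0 + 4)/1) = k + (k/((√2*(I*√2))) + 4*1) = k + (k/((2*I)) + 4) = k + (k*(-I/2) + 4) = k + (-I*k/2 + 4) = k + (4 - I*k/2) = 4 + k - I*k/2)
(46 - 1*(-79))*Q + p(13) = (46 - 1*(-79))*(-6) + (4 + (½)*13*(2 - I)) = (46 + 79)*(-6) + (4 + (13 - 13*I/2)) = 125*(-6) + (17 - 13*I/2) = -750 + (17 - 13*I/2) = -733 - 13*I/2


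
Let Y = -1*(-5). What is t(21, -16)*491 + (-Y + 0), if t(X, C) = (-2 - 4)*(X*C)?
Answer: 989851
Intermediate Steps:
t(X, C) = -6*C*X
Y = 5
t(21, -16)*491 + (-Y + 0) = -6*(-16)*21*491 + (-1*5 + 0) = 2016*491 + (-5 + 0) = 989856 - 5 = 989851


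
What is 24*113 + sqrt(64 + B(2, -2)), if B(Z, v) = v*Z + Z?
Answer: 2712 + sqrt(62) ≈ 2719.9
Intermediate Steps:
B(Z, v) = Z + Z*v (B(Z, v) = Z*v + Z = Z + Z*v)
24*113 + sqrt(64 + B(2, -2)) = 24*113 + sqrt(64 + 2*(1 - 2)) = 2712 + sqrt(64 + 2*(-1)) = 2712 + sqrt(64 - 2) = 2712 + sqrt(62)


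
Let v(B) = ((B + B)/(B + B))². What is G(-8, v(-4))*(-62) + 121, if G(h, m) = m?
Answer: 59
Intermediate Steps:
v(B) = 1 (v(B) = ((2*B)/((2*B)))² = ((2*B)*(1/(2*B)))² = 1² = 1)
G(-8, v(-4))*(-62) + 121 = 1*(-62) + 121 = -62 + 121 = 59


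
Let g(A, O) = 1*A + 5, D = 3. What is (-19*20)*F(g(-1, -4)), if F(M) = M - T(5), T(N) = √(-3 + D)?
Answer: -1520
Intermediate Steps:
T(N) = 0 (T(N) = √(-3 + 3) = √0 = 0)
g(A, O) = 5 + A (g(A, O) = A + 5 = 5 + A)
F(M) = M (F(M) = M - 1*0 = M + 0 = M)
(-19*20)*F(g(-1, -4)) = (-19*20)*(5 - 1) = -380*4 = -1520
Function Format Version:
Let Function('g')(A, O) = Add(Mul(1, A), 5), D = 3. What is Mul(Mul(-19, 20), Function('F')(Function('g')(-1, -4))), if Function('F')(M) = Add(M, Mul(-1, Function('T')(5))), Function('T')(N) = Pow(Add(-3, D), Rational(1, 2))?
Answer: -1520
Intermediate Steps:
Function('T')(N) = 0 (Function('T')(N) = Pow(Add(-3, 3), Rational(1, 2)) = Pow(0, Rational(1, 2)) = 0)
Function('g')(A, O) = Add(5, A) (Function('g')(A, O) = Add(A, 5) = Add(5, A))
Function('F')(M) = M (Function('F')(M) = Add(M, Mul(-1, 0)) = Add(M, 0) = M)
Mul(Mul(-19, 20), Function('F')(Function('g')(-1, -4))) = Mul(Mul(-19, 20), Add(5, -1)) = Mul(-380, 4) = -1520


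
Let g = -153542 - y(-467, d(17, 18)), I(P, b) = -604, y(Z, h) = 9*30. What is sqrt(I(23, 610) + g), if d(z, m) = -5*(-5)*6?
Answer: 4*I*sqrt(9651) ≈ 392.96*I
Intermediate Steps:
d(z, m) = 150 (d(z, m) = 25*6 = 150)
y(Z, h) = 270
g = -153812 (g = -153542 - 1*270 = -153542 - 270 = -153812)
sqrt(I(23, 610) + g) = sqrt(-604 - 153812) = sqrt(-154416) = 4*I*sqrt(9651)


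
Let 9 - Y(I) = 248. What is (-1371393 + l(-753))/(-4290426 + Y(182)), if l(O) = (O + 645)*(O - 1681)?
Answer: 1108521/4290665 ≈ 0.25836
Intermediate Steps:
Y(I) = -239 (Y(I) = 9 - 1*248 = 9 - 248 = -239)
l(O) = (-1681 + O)*(645 + O) (l(O) = (645 + O)*(-1681 + O) = (-1681 + O)*(645 + O))
(-1371393 + l(-753))/(-4290426 + Y(182)) = (-1371393 + (-1084245 + (-753)² - 1036*(-753)))/(-4290426 - 239) = (-1371393 + (-1084245 + 567009 + 780108))/(-4290665) = (-1371393 + 262872)*(-1/4290665) = -1108521*(-1/4290665) = 1108521/4290665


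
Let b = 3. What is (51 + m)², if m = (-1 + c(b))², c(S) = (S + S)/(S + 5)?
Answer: 667489/256 ≈ 2607.4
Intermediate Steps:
c(S) = 2*S/(5 + S) (c(S) = (2*S)/(5 + S) = 2*S/(5 + S))
m = 1/16 (m = (-1 + 2*3/(5 + 3))² = (-1 + 2*3/8)² = (-1 + 2*3*(⅛))² = (-1 + ¾)² = (-¼)² = 1/16 ≈ 0.062500)
(51 + m)² = (51 + 1/16)² = (817/16)² = 667489/256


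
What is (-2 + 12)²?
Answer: 100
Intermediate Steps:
(-2 + 12)² = 10² = 100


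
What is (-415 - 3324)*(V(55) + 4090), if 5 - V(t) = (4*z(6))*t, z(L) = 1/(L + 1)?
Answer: -106355855/7 ≈ -1.5194e+7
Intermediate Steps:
z(L) = 1/(1 + L)
V(t) = 5 - 4*t/7 (V(t) = 5 - 4/(1 + 6)*t = 5 - 4/7*t = 5 - 4*(1/7)*t = 5 - 4*t/7)
(-415 - 3324)*(V(55) + 4090) = (-415 - 3324)*((5 - 4/7*55) + 4090) = -3739*((5 - 220/7) + 4090) = -3739*(-185/7 + 4090) = -3739*28445/7 = -106355855/7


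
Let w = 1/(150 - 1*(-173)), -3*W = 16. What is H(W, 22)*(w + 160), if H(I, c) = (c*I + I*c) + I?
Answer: -12403440/323 ≈ -38401.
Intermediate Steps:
W = -16/3 (W = -⅓*16 = -16/3 ≈ -5.3333)
H(I, c) = I + 2*I*c (H(I, c) = (I*c + I*c) + I = 2*I*c + I = I + 2*I*c)
w = 1/323 (w = 1/(150 + 173) = 1/323 ≈ 0.0030960)
H(W, 22)*(w + 160) = (-16*(1 + 2*22)/3)*(1/323 + 160) = -16*(1 + 44)/3*(51681/323) = -16/3*45*(51681/323) = -240*51681/323 = -12403440/323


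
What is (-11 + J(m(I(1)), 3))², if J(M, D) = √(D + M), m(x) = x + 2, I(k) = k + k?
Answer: (11 - √7)² ≈ 69.793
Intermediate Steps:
I(k) = 2*k
m(x) = 2 + x
(-11 + J(m(I(1)), 3))² = (-11 + √(3 + (2 + 2*1)))² = (-11 + √(3 + (2 + 2)))² = (-11 + √(3 + 4))² = (-11 + √7)²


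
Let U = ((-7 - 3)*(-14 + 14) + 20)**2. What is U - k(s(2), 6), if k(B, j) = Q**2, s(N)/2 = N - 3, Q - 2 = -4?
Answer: 396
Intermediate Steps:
Q = -2 (Q = 2 - 4 = -2)
s(N) = -6 + 2*N (s(N) = 2*(N - 3) = 2*(-3 + N) = -6 + 2*N)
k(B, j) = 4 (k(B, j) = (-2)**2 = 4)
U = 400 (U = (-10*0 + 20)**2 = (0 + 20)**2 = 20**2 = 400)
U - k(s(2), 6) = 400 - 1*4 = 400 - 4 = 396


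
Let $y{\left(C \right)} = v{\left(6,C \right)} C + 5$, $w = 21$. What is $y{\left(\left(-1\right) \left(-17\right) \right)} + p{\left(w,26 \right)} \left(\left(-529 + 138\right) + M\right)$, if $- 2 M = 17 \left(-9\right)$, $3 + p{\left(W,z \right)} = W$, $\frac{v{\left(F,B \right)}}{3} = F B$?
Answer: $-454$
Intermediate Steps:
$v{\left(F,B \right)} = 3 B F$ ($v{\left(F,B \right)} = 3 F B = 3 B F$)
$p{\left(W,z \right)} = -3 + W$
$M = \frac{153}{2}$ ($M = - \frac{17 \left(-9\right)}{2} = \left(- \frac{1}{2}\right) \left(-153\right) = \frac{153}{2} \approx 76.5$)
$y{\left(C \right)} = 5 + 18 C^{2}$ ($y{\left(C \right)} = 3 C 6 C + 5 = 18 C C + 5 = 18 C^{2} + 5 = 5 + 18 C^{2}$)
$y{\left(\left(-1\right) \left(-17\right) \right)} + p{\left(w,26 \right)} \left(\left(-529 + 138\right) + M\right) = \left(5 + 18 \left(\left(-1\right) \left(-17\right)\right)^{2}\right) + \left(-3 + 21\right) \left(\left(-529 + 138\right) + \frac{153}{2}\right) = \left(5 + 18 \cdot 17^{2}\right) + 18 \left(-391 + \frac{153}{2}\right) = \left(5 + 18 \cdot 289\right) + 18 \left(- \frac{629}{2}\right) = \left(5 + 5202\right) - 5661 = 5207 - 5661 = -454$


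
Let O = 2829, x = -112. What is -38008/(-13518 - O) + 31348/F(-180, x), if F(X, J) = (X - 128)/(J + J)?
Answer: 4099984136/179817 ≈ 22801.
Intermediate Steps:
F(X, J) = (-128 + X)/(2*J) (F(X, J) = (-128 + X)/((2*J)) = (-128 + X)*(1/(2*J)) = (-128 + X)/(2*J))
-38008/(-13518 - O) + 31348/F(-180, x) = -38008/(-13518 - 1*2829) + 31348/(((½)*(-128 - 180)/(-112))) = -38008/(-13518 - 2829) + 31348/(((½)*(-1/112)*(-308))) = -38008/(-16347) + 31348/(11/8) = -38008*(-1/16347) + 31348*(8/11) = 38008/16347 + 250784/11 = 4099984136/179817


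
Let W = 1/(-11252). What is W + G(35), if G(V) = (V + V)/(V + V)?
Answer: 11251/11252 ≈ 0.99991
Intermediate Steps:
G(V) = 1 (G(V) = (2*V)/((2*V)) = (2*V)*(1/(2*V)) = 1)
W = -1/11252 ≈ -8.8873e-5
W + G(35) = -1/11252 + 1 = 11251/11252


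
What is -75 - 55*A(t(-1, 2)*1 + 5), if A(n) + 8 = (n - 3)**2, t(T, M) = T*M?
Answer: 365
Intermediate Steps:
t(T, M) = M*T
A(n) = -8 + (-3 + n)**2 (A(n) = -8 + (n - 3)**2 = -8 + (-3 + n)**2)
-75 - 55*A(t(-1, 2)*1 + 5) = -75 - 55*(-8 + (-3 + ((2*(-1))*1 + 5))**2) = -75 - 55*(-8 + (-3 + (-2*1 + 5))**2) = -75 - 55*(-8 + (-3 + (-2 + 5))**2) = -75 - 55*(-8 + (-3 + 3)**2) = -75 - 55*(-8 + 0**2) = -75 - 55*(-8 + 0) = -75 - 55*(-8) = -75 + 440 = 365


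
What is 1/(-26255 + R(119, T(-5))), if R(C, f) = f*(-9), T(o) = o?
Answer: -1/26210 ≈ -3.8153e-5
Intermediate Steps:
R(C, f) = -9*f
1/(-26255 + R(119, T(-5))) = 1/(-26255 - 9*(-5)) = 1/(-26255 + 45) = 1/(-26210) = -1/26210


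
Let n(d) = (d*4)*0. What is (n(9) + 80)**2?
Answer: 6400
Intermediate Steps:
n(d) = 0 (n(d) = (4*d)*0 = 0)
(n(9) + 80)**2 = (0 + 80)**2 = 80**2 = 6400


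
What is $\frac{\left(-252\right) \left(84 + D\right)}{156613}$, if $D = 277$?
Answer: $- \frac{90972}{156613} \approx -0.58087$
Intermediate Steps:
$\frac{\left(-252\right) \left(84 + D\right)}{156613} = \frac{\left(-252\right) \left(84 + 277\right)}{156613} = \left(-252\right) 361 \cdot \frac{1}{156613} = \left(-90972\right) \frac{1}{156613} = - \frac{90972}{156613}$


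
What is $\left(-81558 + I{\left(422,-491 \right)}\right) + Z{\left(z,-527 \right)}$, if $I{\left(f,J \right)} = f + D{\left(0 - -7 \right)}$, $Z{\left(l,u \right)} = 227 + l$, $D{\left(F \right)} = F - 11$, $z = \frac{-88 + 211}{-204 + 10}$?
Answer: $- \frac{15697245}{194} \approx -80914.0$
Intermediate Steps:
$z = - \frac{123}{194}$ ($z = \frac{123}{-194} = 123 \left(- \frac{1}{194}\right) = - \frac{123}{194} \approx -0.63402$)
$D{\left(F \right)} = -11 + F$
$I{\left(f,J \right)} = -4 + f$ ($I{\left(f,J \right)} = f + \left(-11 + \left(0 - -7\right)\right) = f + \left(-11 + \left(0 + 7\right)\right) = f + \left(-11 + 7\right) = f - 4 = -4 + f$)
$\left(-81558 + I{\left(422,-491 \right)}\right) + Z{\left(z,-527 \right)} = \left(-81558 + \left(-4 + 422\right)\right) + \left(227 - \frac{123}{194}\right) = \left(-81558 + 418\right) + \frac{43915}{194} = -81140 + \frac{43915}{194} = - \frac{15697245}{194}$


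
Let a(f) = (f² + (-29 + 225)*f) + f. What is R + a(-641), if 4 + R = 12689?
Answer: 297289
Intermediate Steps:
a(f) = f² + 197*f (a(f) = (f² + 196*f) + f = f² + 197*f)
R = 12685 (R = -4 + 12689 = 12685)
R + a(-641) = 12685 - 641*(197 - 641) = 12685 - 641*(-444) = 12685 + 284604 = 297289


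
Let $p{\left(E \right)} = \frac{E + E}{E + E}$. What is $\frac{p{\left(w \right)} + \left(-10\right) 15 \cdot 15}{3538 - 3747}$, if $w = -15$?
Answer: $\frac{2249}{209} \approx 10.761$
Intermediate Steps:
$p{\left(E \right)} = 1$ ($p{\left(E \right)} = \frac{2 E}{2 E} = 2 E \frac{1}{2 E} = 1$)
$\frac{p{\left(w \right)} + \left(-10\right) 15 \cdot 15}{3538 - 3747} = \frac{1 + \left(-10\right) 15 \cdot 15}{3538 - 3747} = \frac{1 - 2250}{-209} = \left(1 - 2250\right) \left(- \frac{1}{209}\right) = \left(-2249\right) \left(- \frac{1}{209}\right) = \frac{2249}{209}$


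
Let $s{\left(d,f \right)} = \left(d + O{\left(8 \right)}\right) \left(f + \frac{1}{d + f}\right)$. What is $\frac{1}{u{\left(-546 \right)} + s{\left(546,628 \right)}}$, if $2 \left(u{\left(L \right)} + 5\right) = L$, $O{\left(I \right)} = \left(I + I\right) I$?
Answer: $\frac{587}{248297815} \approx 2.3641 \cdot 10^{-6}$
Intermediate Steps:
$O{\left(I \right)} = 2 I^{2}$ ($O{\left(I \right)} = 2 I I = 2 I^{2}$)
$u{\left(L \right)} = -5 + \frac{L}{2}$
$s{\left(d,f \right)} = \left(128 + d\right) \left(f + \frac{1}{d + f}\right)$ ($s{\left(d,f \right)} = \left(d + 2 \cdot 8^{2}\right) \left(f + \frac{1}{d + f}\right) = \left(d + 2 \cdot 64\right) \left(f + \frac{1}{d + f}\right) = \left(d + 128\right) \left(f + \frac{1}{d + f}\right) = \left(128 + d\right) \left(f + \frac{1}{d + f}\right)$)
$\frac{1}{u{\left(-546 \right)} + s{\left(546,628 \right)}} = \frac{1}{\left(-5 + \frac{1}{2} \left(-546\right)\right) + \frac{128 + 546 + 128 \cdot 628^{2} + 546 \cdot 628^{2} + 628 \cdot 546^{2} + 128 \cdot 546 \cdot 628}{546 + 628}} = \frac{1}{\left(-5 - 273\right) + \frac{128 + 546 + 128 \cdot 394384 + 546 \cdot 394384 + 628 \cdot 298116 + 43889664}{1174}} = \frac{1}{-278 + \frac{128 + 546 + 50481152 + 215333664 + 187216848 + 43889664}{1174}} = \frac{1}{-278 + \frac{1}{1174} \cdot 496922002} = \frac{1}{-278 + \frac{248461001}{587}} = \frac{1}{\frac{248297815}{587}} = \frac{587}{248297815}$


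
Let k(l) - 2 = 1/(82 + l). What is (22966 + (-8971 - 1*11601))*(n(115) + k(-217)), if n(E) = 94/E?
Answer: 464170/69 ≈ 6727.1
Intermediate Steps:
k(l) = 2 + 1/(82 + l)
(22966 + (-8971 - 1*11601))*(n(115) + k(-217)) = (22966 + (-8971 - 1*11601))*(94/115 + (165 + 2*(-217))/(82 - 217)) = (22966 + (-8971 - 11601))*(94*(1/115) + (165 - 434)/(-135)) = (22966 - 20572)*(94/115 - 1/135*(-269)) = 2394*(94/115 + 269/135) = 2394*(1745/621) = 464170/69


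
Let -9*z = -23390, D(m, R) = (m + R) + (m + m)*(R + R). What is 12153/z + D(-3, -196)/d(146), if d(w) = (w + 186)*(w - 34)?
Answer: 2058716519/434866880 ≈ 4.7341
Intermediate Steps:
d(w) = (-34 + w)*(186 + w) (d(w) = (186 + w)*(-34 + w) = (-34 + w)*(186 + w))
D(m, R) = R + m + 4*R*m (D(m, R) = (R + m) + (2*m)*(2*R) = (R + m) + 4*R*m = R + m + 4*R*m)
z = 23390/9 (z = -⅑*(-23390) = 23390/9 ≈ 2598.9)
12153/z + D(-3, -196)/d(146) = 12153/(23390/9) + (-196 - 3 + 4*(-196)*(-3))/(-6324 + 146² + 152*146) = 12153*(9/23390) + (-196 - 3 + 2352)/(-6324 + 21316 + 22192) = 109377/23390 + 2153/37184 = 2058716519/434866880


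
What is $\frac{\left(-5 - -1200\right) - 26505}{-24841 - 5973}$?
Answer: $\frac{12655}{15407} \approx 0.82138$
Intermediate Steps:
$\frac{\left(-5 - -1200\right) - 26505}{-24841 - 5973} = \frac{\left(-5 + 1200\right) - 26505}{-30814} = \left(1195 - 26505\right) \left(- \frac{1}{30814}\right) = \left(-25310\right) \left(- \frac{1}{30814}\right) = \frac{12655}{15407}$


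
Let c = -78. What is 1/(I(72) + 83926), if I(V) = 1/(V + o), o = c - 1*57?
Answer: 63/5287337 ≈ 1.1915e-5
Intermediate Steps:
o = -135 (o = -78 - 1*57 = -78 - 57 = -135)
I(V) = 1/(-135 + V) (I(V) = 1/(V - 135) = 1/(-135 + V))
1/(I(72) + 83926) = 1/(1/(-135 + 72) + 83926) = 1/(1/(-63) + 83926) = 1/(-1/63 + 83926) = 1/(5287337/63) = 63/5287337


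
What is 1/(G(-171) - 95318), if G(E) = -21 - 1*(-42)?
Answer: -1/95297 ≈ -1.0494e-5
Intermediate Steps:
G(E) = 21 (G(E) = -21 + 42 = 21)
1/(G(-171) - 95318) = 1/(21 - 95318) = 1/(-95297) = -1/95297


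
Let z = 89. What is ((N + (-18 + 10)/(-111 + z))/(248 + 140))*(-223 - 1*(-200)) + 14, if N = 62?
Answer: 21987/2134 ≈ 10.303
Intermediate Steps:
((N + (-18 + 10)/(-111 + z))/(248 + 140))*(-223 - 1*(-200)) + 14 = ((62 + (-18 + 10)/(-111 + 89))/(248 + 140))*(-223 - 1*(-200)) + 14 = ((62 - 8/(-22))/388)*(-223 + 200) + 14 = ((62 - 8*(-1/22))*(1/388))*(-23) + 14 = ((62 + 4/11)*(1/388))*(-23) + 14 = ((686/11)*(1/388))*(-23) + 14 = (343/2134)*(-23) + 14 = -7889/2134 + 14 = 21987/2134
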